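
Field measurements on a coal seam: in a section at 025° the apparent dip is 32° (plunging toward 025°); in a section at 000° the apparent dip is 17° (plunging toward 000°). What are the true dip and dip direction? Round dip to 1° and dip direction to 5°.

true dip 41°, dip direction 070°

Represent each trace as a vector plunging at its apparent dip toward its trend (east-north-up frame): v₁ = (0.358, 0.769, -0.530), v₂ = (0.000, 0.956, -0.292).
The plane normal is n = v₁ × v₂ ∝ (0.282, 0.105, 0.343).
tan δ = √(n_x²+n_y²)/n_z = 0.301/0.343, so δ = 41.3°.
The horizontal component of n points toward azimuth atan2(n_x, n_y) = 70°, the dip direction.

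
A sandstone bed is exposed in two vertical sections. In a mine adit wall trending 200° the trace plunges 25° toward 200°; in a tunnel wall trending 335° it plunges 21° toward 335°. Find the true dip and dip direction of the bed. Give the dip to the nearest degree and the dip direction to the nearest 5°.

true dip 48°, dip direction 265°

Represent each trace as a vector plunging at its apparent dip toward its trend (east-north-up frame): v₁ = (-0.310, -0.852, -0.423), v₂ = (-0.395, 0.846, -0.358).
Cross product v₁ × v₂ gives the pole to the plane: n ∝ (-0.663, -0.056, 0.598).
tan δ = √(n_x²+n_y²)/n_z = 0.665/0.598, so δ = 48.0°.
The horizontal component of n points toward azimuth atan2(n_x, n_y) = 265°, the dip direction.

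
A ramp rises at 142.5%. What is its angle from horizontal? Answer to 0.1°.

54.9°

tan θ = 142.5/100 = 1.4250
θ = arctan(1.4250) = 54.94°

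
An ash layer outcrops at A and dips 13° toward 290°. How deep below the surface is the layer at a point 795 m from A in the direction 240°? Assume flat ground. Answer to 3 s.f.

The hole lies 50° from the dip direction, so the down-dip offset is 795 × cos 50° = 511.02 m.
Depth = down-dip offset × tan(dip) = 511.02 × tan 13° = 511.02 × 0.2309
Depth = 117.98 m

118 m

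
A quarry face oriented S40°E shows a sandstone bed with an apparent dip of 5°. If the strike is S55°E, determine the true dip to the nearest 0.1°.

β = acute angle between strike S55°E and section S40°E = 15°.
tan(true dip) = tan 5° / sin 15° = 0.3380
true dip = arctan 0.3380 = 18.68°

18.7°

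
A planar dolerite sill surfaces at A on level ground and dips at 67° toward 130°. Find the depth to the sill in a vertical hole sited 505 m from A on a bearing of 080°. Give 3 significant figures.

The hole lies 50° from the dip direction, so the down-dip offset is 505 × cos 50° = 324.61 m.
Depth = down-dip offset × tan(dip) = 324.61 × tan 67° = 324.61 × 2.3559
Depth = 764.73 m

765 m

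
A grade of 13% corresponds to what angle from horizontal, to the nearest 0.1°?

7.4°

tan θ = 13/100 = 0.1300
θ = arctan(0.1300) = 7.41°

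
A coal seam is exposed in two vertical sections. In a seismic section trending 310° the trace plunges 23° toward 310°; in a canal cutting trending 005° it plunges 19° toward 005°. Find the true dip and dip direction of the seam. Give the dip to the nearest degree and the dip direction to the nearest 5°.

Each apparent-dip line lies in the plane. As unit vectors (x east, y north, z up), v₁ plunges 23°→310° and v₂ plunges 19°→005°.
The plane normal is n = v₁ × v₂ ∝ (-0.175, 0.262, 0.713).
Dip δ = arctan(|n_h|/n_z) = arctan(0.315/0.713) = 23.8°.
Dip direction = azimuth of (n_x, n_y) = atan2(-0.175, 0.262) = 326°.

true dip 24°, dip direction 325°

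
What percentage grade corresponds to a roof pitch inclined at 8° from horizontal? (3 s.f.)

14.1%

grade % = 100 × tan 8° = 100 × 0.1405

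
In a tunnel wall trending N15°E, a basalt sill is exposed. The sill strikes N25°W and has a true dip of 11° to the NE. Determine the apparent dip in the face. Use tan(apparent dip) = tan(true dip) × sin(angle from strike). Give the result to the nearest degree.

7°

The section lies 40° from the strike.
tan α = tan 11° × sin 40° = 0.1944 × 0.6428 = 0.1249
apparent dip = arctan 0.1249 = 7.12°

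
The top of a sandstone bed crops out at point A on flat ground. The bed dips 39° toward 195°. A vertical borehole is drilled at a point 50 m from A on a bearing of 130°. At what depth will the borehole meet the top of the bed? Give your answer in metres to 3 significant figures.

The hole lies 65° from the dip direction, so the down-dip offset is 50 × cos 65° = 21.13 m.
Depth = down-dip offset × tan(dip) = 21.13 × tan 39° = 21.13 × 0.8098
Depth = 17.11 m

17.1 m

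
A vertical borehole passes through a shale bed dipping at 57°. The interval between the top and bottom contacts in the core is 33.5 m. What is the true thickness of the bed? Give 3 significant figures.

True thickness t = h · cos(dip) = 33.5 × cos 57°
t = 33.5 × 0.5446 = 18.245 m

18.2 m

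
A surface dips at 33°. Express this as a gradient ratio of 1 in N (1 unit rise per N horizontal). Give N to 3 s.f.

1 in 1.54

1 : N means tan θ = 1/N, so N = 1/tan 33° = 1/0.6494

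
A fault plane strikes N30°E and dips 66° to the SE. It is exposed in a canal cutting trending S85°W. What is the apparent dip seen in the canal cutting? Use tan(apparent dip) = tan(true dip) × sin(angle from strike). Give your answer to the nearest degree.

61°

The strike is N30°E and the section trends S85°W; the acute angle between them is β = 55°.
tan α = tan 66° × sin 55° = 2.2460 × 0.8192 = 1.8398
apparent dip = arctan 1.8398 = 61.47°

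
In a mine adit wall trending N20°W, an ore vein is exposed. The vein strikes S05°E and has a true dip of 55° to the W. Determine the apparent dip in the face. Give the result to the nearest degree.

20°

The section lies 15° from the strike.
tan α = tan 55° × sin 15° = 1.4281 × 0.2588 = 0.3696
α = arctan(0.3696) = 20.29°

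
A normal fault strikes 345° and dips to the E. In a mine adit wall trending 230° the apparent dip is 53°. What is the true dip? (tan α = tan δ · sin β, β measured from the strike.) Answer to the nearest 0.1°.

55.7°

β = acute angle between strike 345° and section 230° = 65°.
tan δ = tan α / sin β = tan 53° / sin 65° = 1.3270 / 0.9063 = 1.4642
δ = arctan(1.4642) = 55.67°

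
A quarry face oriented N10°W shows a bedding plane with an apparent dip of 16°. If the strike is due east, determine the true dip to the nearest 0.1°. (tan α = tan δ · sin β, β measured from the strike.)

16.2°

The section is 80° from the strike.
tan δ = tan α / sin β = tan 16° / sin 80° = 0.2867 / 0.9848 = 0.2912
true dip = arctan 0.2912 = 16.23°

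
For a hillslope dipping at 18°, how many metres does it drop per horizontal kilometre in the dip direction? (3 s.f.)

325 m

drop per km = 1000 × tan 18° = 1000 × 0.3249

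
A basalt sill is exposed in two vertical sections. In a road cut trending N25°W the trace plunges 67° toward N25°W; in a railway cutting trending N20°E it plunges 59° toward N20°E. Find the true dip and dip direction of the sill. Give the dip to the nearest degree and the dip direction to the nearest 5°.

The two traces are lines in the plane: v₁ = (sin 335°·cos 67°, cos 335°·cos 67°, −sin 67°), v₂ = (sin 20°·cos 59°, cos 20°·cos 59°, −sin 59°).
The plane normal is n = v₁ × v₂ ∝ (-0.142, 0.304, 0.142).
tan δ = √(n_x²+n_y²)/n_z = 0.335/0.142, so δ = 67.0°.
The horizontal component of n points toward azimuth atan2(n_x, n_y) = 335°, the dip direction.

true dip 67°, dip direction 335°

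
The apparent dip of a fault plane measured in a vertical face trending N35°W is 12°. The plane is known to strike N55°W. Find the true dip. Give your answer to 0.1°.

The section is 20° from the strike.
tan δ = tan α / sin β = tan 12° / sin 20° = 0.2126 / 0.3420 = 0.6215
true dip = arctan 0.6215 = 31.86°

31.9°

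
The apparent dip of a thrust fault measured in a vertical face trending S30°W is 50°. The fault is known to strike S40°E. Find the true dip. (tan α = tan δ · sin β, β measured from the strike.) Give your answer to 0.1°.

β = acute angle between strike S40°E and section S30°W = 70°.
tan(true dip) = tan 50° / sin 70° = 1.2682
true dip = arctan 1.2682 = 51.74°

51.7°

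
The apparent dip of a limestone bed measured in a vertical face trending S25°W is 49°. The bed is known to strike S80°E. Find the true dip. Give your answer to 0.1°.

β = acute angle between strike S80°E and section S25°W = 75°.
tan(true dip) = tan 49° / sin 75° = 1.1909
δ = arctan(1.1909) = 49.98°

50.0°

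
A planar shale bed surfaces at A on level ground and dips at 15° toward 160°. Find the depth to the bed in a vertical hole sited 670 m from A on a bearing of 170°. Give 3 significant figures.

The hole lies 10° from the dip direction, so the down-dip offset is 670 × cos 10° = 659.82 m.
Depth = down-dip offset × tan(dip) = 659.82 × tan 15° = 659.82 × 0.2679
Depth = 176.80 m

177 m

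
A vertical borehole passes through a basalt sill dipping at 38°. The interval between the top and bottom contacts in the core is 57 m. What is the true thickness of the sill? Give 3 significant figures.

44.9 m

True thickness t = h · cos(dip) = 57 × cos 38°
t = 57 × 0.7880 = 44.917 m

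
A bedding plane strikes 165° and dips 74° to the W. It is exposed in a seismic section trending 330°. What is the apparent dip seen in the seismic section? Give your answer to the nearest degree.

42°

The strike is 165° and the section trends 330°; the acute angle between them is β = 15°.
tan α = tan 74° × sin 15° = 3.4874 × 0.2588 = 0.9026
apparent dip = arctan 0.9026 = 42.07°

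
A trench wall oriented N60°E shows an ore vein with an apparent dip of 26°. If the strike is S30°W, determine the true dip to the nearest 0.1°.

β = acute angle between strike S30°W and section N60°E = 30°.
tan(true dip) = tan 26° / sin 30° = 0.9755
δ = arctan(0.9755) = 44.29°

44.3°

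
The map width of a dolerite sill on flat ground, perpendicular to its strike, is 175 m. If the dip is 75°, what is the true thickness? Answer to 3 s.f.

169 m

True thickness t = w · sin(dip) = 175 × sin 75°
t = 175 × 0.9659 = 169.037 m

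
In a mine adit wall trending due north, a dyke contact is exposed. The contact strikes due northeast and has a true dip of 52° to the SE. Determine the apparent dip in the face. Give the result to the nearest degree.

42°

The strike is due northeast and the section trends due north; the acute angle between them is β = 45°.
tan α = tan 52° × sin 45° = 1.2799 × 0.7071 = 0.9051
α = arctan(0.9051) = 42.15°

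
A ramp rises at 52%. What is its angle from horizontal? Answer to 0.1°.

27.5°

tan θ = 52/100 = 0.5200
θ = arctan(0.5200) = 27.47°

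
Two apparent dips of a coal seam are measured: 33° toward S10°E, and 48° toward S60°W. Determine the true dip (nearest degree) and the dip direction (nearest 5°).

true dip 49°, dip direction 225°

The two traces are lines in the plane: v₁ = (sin 170°·cos 33°, cos 170°·cos 33°, −sin 33°), v₂ = (sin 240°·cos 48°, cos 240°·cos 48°, −sin 48°).
n = v₁ × v₂ = (-0.432, -0.424, 0.527) (taken with n_z > 0).
True dip = arccos(n_z / |n|) = arccos(0.6571) = 48.9°.
The horizontal component of n points toward azimuth atan2(n_x, n_y) = 226°, the dip direction.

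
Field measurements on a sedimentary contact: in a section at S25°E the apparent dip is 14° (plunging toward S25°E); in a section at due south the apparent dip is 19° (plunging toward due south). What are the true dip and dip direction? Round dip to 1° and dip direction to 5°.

Each apparent-dip line lies in the plane. As unit vectors (x east, y north, z up), v₁ plunges 14°→S25°E and v₂ plunges 19°→due south.
The plane normal is n = v₁ × v₂ ∝ (-0.058, -0.134, 0.388).
True dip = arccos(n_z / |n|) = arccos(0.9363) = 20.6°.
Dip direction = atan2(-0.058, -0.134) = 203° (azimuth of n's horizontal projection).

true dip 21°, dip direction 205°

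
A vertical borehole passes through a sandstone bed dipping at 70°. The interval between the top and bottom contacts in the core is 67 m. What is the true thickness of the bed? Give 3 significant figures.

True thickness t = h · cos(dip) = 67 × cos 70°
t = 67 × 0.3420 = 22.915 m

22.9 m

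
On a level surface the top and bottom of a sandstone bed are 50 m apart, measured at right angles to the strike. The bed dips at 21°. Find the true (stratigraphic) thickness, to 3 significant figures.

17.9 m

True thickness t = w · sin(dip) = 50 × sin 21°
t = 50 × 0.3584 = 17.918 m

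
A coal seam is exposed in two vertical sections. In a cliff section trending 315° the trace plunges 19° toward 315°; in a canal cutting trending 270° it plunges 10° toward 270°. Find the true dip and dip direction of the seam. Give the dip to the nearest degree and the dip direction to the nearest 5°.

true dip 20°, dip direction 330°

Represent each trace as a vector plunging at its apparent dip toward its trend (east-north-up frame): v₁ = (-0.669, 0.669, -0.326), v₂ = (-0.985, -0.000, -0.174).
The plane normal is n = v₁ × v₂ ∝ (-0.116, 0.205, 0.658).
tan δ = √(n_x²+n_y²)/n_z = 0.235/0.658, so δ = 19.7°.
The horizontal component of n points toward azimuth atan2(n_x, n_y) = 330°, the dip direction.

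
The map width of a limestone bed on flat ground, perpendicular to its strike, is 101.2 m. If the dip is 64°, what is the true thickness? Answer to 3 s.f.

True thickness t = w · sin(dip) = 101.2 × sin 64°
t = 101.2 × 0.8988 = 90.958 m

91.0 m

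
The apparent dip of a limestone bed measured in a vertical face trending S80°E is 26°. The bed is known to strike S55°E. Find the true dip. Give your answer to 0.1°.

The section is 25° from the strike.
tan(true dip) = tan 26° / sin 25° = 1.1541
δ = arctan(1.1541) = 49.09°

49.1°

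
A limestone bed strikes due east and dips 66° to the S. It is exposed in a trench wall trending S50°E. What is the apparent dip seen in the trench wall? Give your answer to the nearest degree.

55°

The strike is due east and the section trends S50°E; the acute angle between them is β = 40°.
tan α = tan 66° × sin 40° = 2.2460 × 0.6428 = 1.4437
apparent dip = arctan 1.4437 = 55.29°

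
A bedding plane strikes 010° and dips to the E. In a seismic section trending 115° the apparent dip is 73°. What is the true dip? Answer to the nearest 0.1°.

The section is 75° from the strike.
tan δ = tan α / sin β = tan 73° / sin 75° = 3.2709 / 0.9659 = 3.3862
true dip = arctan 3.3862 = 73.55°

73.5°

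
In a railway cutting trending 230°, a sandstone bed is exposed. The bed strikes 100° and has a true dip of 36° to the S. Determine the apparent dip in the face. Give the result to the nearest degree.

29°

The section lies 50° from the strike.
tan(apparent dip) = tan 36° · sin 50° = 0.5566
apparent dip = arctan 0.5566 = 29.10°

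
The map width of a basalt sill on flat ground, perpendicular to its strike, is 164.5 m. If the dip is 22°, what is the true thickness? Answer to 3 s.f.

True thickness t = w · sin(dip) = 164.5 × sin 22°
t = 164.5 × 0.3746 = 61.623 m

61.6 m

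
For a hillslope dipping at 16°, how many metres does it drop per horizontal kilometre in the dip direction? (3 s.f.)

drop per km = 1000 × tan 16° = 1000 × 0.2867

287 m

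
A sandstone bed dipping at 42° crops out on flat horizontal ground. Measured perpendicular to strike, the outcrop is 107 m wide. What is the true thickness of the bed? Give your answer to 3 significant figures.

71.6 m

True thickness t = w · sin(dip) = 107 × sin 42°
t = 107 × 0.6691 = 71.597 m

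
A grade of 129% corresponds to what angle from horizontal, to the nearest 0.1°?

52.2°

tan θ = 129/100 = 1.2900
θ = arctan(1.2900) = 52.22°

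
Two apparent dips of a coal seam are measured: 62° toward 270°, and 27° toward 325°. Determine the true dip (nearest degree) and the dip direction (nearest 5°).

The two traces are lines in the plane: v₁ = (sin 270°·cos 62°, cos 270°·cos 62°, −sin 62°), v₂ = (sin 325°·cos 27°, cos 325°·cos 27°, −sin 27°).
n = v₁ × v₂ = (-0.644, -0.238, 0.343) (taken with n_z > 0).
Dip δ = arctan(|n_h|/n_z) = arctan(0.687/0.343) = 63.5°.
The horizontal component of n points toward azimuth atan2(n_x, n_y) = 250°, the dip direction.

true dip 63°, dip direction 250°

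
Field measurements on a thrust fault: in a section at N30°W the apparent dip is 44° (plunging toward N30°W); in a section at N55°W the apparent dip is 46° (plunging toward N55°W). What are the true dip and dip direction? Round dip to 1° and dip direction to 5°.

true dip 46°, dip direction 310°

Represent each trace as a vector plunging at its apparent dip toward its trend (east-north-up frame): v₁ = (-0.360, 0.623, -0.695), v₂ = (-0.569, 0.398, -0.719).
Cross product v₁ × v₂ gives the pole to the plane: n ∝ (-0.171, 0.137, 0.211).
True dip = arccos(n_z / |n|) = arccos(0.6940) = 46.1°.
Dip direction = atan2(-0.171, 0.137) = 309° (azimuth of n's horizontal projection).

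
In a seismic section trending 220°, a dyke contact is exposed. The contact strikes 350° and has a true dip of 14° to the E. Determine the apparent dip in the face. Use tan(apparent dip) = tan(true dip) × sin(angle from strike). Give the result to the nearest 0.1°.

10.8°

Angle between strike (350°) and section (220°): β = 50°.
tan(apparent dip) = tan 14° · sin 50° = 0.1910
apparent dip = arctan 0.1910 = 10.81°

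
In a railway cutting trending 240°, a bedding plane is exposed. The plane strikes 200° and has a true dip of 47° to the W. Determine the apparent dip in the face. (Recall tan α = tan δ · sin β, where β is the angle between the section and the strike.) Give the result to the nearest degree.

35°

The section lies 40° from the strike.
tan(apparent dip) = tan 47° · sin 40° = 0.6893
apparent dip = arctan 0.6893 = 34.58°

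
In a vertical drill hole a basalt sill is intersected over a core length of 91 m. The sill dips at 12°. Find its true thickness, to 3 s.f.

True thickness t = h · cos(dip) = 91 × cos 12°
t = 91 × 0.9781 = 89.011 m

89.0 m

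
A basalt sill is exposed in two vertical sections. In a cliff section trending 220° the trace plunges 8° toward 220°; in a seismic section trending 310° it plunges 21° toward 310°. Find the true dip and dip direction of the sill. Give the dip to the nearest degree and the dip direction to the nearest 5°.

The two traces are lines in the plane: v₁ = (sin 220°·cos 8°, cos 220°·cos 8°, −sin 8°), v₂ = (sin 310°·cos 21°, cos 310°·cos 21°, −sin 21°).
Cross product v₁ × v₂ gives the pole to the plane: n ∝ (-0.355, 0.129, 0.924).
Dip δ = arctan(|n_h|/n_z) = arctan(0.378/0.924) = 22.2°.
Dip direction = atan2(-0.355, 0.129) = 290° (azimuth of n's horizontal projection).

true dip 22°, dip direction 290°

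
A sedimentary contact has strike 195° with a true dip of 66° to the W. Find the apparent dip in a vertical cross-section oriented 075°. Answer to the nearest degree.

The section lies 60° from the strike.
tan(apparent dip) = tan 66° · sin 60° = 1.9451
α = arctan(1.9451) = 62.79°

63°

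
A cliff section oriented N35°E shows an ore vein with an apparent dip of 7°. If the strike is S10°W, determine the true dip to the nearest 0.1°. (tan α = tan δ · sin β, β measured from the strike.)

16.2°

The section is 25° from the strike.
tan δ = tan α / sin β = tan 7° / sin 25° = 0.1228 / 0.4226 = 0.2905
δ = arctan(0.2905) = 16.20°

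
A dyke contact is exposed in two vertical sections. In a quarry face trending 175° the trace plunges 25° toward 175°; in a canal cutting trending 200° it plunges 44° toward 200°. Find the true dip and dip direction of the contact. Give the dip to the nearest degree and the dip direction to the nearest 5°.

Each apparent-dip line lies in the plane. As unit vectors (x east, y north, z up), v₁ plunges 25°→175° and v₂ plunges 44°→200°.
The plane normal is n = v₁ × v₂ ∝ (-0.342, -0.159, 0.276).
tan δ = √(n_x²+n_y²)/n_z = 0.377/0.276, so δ = 53.8°.
Dip direction = azimuth of (n_x, n_y) = atan2(-0.342, -0.159) = 245°.

true dip 54°, dip direction 245°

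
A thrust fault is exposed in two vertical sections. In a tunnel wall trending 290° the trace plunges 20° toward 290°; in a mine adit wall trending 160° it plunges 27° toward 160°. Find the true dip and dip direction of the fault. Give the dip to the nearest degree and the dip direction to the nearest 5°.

Each apparent-dip line lies in the plane. As unit vectors (x east, y north, z up), v₁ plunges 20°→290° and v₂ plunges 27°→160°.
n = v₁ × v₂ = (-0.432, -0.505, 0.641) (taken with n_z > 0).
Dip δ = arctan(|n_h|/n_z) = arctan(0.665/0.641) = 46.0°.
Dip direction = azimuth of (n_x, n_y) = atan2(-0.432, -0.505) = 221°.

true dip 46°, dip direction 220°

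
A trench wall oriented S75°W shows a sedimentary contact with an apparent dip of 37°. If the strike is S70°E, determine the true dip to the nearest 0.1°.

52.7°

The section is 35° from the strike.
tan(true dip) = tan 37° / sin 35° = 1.3138
δ = arctan(1.3138) = 52.72°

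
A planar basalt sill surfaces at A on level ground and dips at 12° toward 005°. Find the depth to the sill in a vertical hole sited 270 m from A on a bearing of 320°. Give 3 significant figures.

The hole lies 45° from the dip direction, so the down-dip offset is 270 × cos 45° = 190.92 m.
Depth = down-dip offset × tan(dip) = 190.92 × tan 12° = 190.92 × 0.2126
Depth = 40.58 m

40.6 m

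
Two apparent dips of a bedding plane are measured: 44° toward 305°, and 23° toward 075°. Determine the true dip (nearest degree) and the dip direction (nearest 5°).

true dip 59°, dip direction 000°

Each apparent-dip line lies in the plane. As unit vectors (x east, y north, z up), v₁ plunges 44°→305° and v₂ plunges 23°→075°.
n = v₁ × v₂ = (-0.004, 0.848, 0.507) (taken with n_z > 0).
tan δ = √(n_x²+n_y²)/n_z = 0.848/0.507, so δ = 59.1°.
The horizontal component of n points toward azimuth atan2(n_x, n_y) = 360°, the dip direction.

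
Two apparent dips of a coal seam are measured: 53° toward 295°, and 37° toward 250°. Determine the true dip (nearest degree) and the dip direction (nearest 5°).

The two traces are lines in the plane: v₁ = (sin 295°·cos 53°, cos 295°·cos 53°, −sin 53°), v₂ = (sin 250°·cos 37°, cos 250°·cos 37°, −sin 37°).
Cross product v₁ × v₂ gives the pole to the plane: n ∝ (-0.371, 0.271, 0.340).
Dip δ = arctan(|n_h|/n_z) = arctan(0.460/0.340) = 53.5°.
Dip direction = atan2(-0.371, 0.271) = 306° (azimuth of n's horizontal projection).

true dip 54°, dip direction 305°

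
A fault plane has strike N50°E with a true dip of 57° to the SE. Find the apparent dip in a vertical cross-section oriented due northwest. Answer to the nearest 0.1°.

56.9°

The section lies 85° from the strike.
tan(apparent dip) = tan 57° · sin 85° = 1.5340
α = arctan(1.5340) = 56.90°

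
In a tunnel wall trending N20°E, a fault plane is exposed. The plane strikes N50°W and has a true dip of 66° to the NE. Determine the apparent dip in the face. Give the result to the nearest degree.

65°

Angle between strike (N50°W) and section (N20°E): β = 70°.
tan(apparent dip) = tan 66° · sin 70° = 2.1106
apparent dip = arctan 2.1106 = 64.65°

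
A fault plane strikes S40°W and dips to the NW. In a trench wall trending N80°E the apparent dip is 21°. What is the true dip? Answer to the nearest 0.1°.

30.8°

β = acute angle between strike S40°W and section N80°E = 40°.
tan δ = tan α / sin β = tan 21° / sin 40° = 0.3839 / 0.6428 = 0.5972
δ = arctan(0.5972) = 30.85°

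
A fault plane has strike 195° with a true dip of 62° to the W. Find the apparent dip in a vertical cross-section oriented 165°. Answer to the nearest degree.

Angle between strike (195°) and section (165°): β = 30°.
tan α = tan 62° × sin 30° = 1.8807 × 0.5000 = 0.9404
apparent dip = arctan 0.9404 = 43.24°

43°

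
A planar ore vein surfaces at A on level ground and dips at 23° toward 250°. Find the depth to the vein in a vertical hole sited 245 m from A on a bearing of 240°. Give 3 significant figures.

102 m

The hole lies 10° from the dip direction, so the down-dip offset is 245 × cos 10° = 241.28 m.
Depth = down-dip offset × tan(dip) = 241.28 × tan 23° = 241.28 × 0.4245
Depth = 102.42 m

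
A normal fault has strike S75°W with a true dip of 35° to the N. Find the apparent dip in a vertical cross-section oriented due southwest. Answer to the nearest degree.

19°

Angle between strike (S75°W) and section (due southwest): β = 30°.
tan α = tan 35° × sin 30° = 0.7002 × 0.5000 = 0.3501
α = arctan(0.3501) = 19.30°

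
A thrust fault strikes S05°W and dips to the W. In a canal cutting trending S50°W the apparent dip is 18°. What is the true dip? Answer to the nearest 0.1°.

The section is 45° from the strike.
tan(true dip) = tan 18° / sin 45° = 0.4595
δ = arctan(0.4595) = 24.68°

24.7°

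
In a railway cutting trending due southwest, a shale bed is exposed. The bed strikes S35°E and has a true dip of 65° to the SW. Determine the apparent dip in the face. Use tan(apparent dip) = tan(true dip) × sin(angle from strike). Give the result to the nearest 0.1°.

64.7°

The section lies 80° from the strike.
tan α = tan 65° × sin 80° = 2.1445 × 0.9848 = 2.1119
apparent dip = arctan 2.1119 = 64.66°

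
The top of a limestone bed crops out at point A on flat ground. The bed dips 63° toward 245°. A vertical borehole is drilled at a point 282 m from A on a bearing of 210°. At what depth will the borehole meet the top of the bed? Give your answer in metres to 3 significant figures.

453 m

The hole lies 35° from the dip direction, so the down-dip offset is 282 × cos 35° = 231.00 m.
Depth = down-dip offset × tan(dip) = 231.00 × tan 63° = 231.00 × 1.9626
Depth = 453.36 m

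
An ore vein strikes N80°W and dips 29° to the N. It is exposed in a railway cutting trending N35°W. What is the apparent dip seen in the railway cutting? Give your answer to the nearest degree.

The strike is N80°W and the section trends N35°W; the acute angle between them is β = 45°.
tan α = tan 29° × sin 45° = 0.5543 × 0.7071 = 0.3920
α = arctan(0.3920) = 21.40°

21°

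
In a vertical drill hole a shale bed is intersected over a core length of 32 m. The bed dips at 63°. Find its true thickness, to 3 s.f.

True thickness t = h · cos(dip) = 32 × cos 63°
t = 32 × 0.4540 = 14.528 m

14.5 m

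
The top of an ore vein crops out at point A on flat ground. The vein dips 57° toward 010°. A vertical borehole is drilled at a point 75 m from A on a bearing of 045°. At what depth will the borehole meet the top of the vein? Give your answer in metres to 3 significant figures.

94.6 m

The hole lies 35° from the dip direction, so the down-dip offset is 75 × cos 35° = 61.44 m.
Depth = down-dip offset × tan(dip) = 61.44 × tan 57° = 61.44 × 1.5399
Depth = 94.60 m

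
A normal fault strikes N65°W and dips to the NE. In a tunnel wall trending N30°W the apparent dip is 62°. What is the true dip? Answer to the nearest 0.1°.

The section is 35° from the strike.
tan(true dip) = tan 62° / sin 35° = 3.2789
true dip = arctan 3.2789 = 73.04°

73.0°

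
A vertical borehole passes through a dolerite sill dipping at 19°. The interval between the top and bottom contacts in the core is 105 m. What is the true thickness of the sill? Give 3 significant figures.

True thickness t = h · cos(dip) = 105 × cos 19°
t = 105 × 0.9455 = 99.279 m

99.3 m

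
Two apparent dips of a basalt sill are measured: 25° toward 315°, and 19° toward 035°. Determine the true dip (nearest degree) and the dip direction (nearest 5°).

Each apparent-dip line lies in the plane. As unit vectors (x east, y north, z up), v₁ plunges 25°→315° and v₂ plunges 19°→035°.
The plane normal is n = v₁ × v₂ ∝ (-0.119, 0.438, 0.844).
Dip δ = arctan(|n_h|/n_z) = arctan(0.454/0.844) = 28.3°.
Dip direction = azimuth of (n_x, n_y) = atan2(-0.119, 0.438) = 345°.

true dip 28°, dip direction 345°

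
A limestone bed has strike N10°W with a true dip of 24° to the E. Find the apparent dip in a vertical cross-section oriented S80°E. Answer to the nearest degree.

23°

The section lies 70° from the strike.
tan α = tan 24° × sin 70° = 0.4452 × 0.9397 = 0.4184
α = arctan(0.4184) = 22.70°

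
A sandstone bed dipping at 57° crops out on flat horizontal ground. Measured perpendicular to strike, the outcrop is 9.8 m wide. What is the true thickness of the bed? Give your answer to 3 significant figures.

8.22 m

True thickness t = w · sin(dip) = 9.8 × sin 57°
t = 9.8 × 0.8387 = 8.219 m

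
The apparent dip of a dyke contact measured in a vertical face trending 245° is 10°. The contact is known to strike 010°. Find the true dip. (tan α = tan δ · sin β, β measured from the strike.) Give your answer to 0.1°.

β = acute angle between strike 010° and section 245° = 55°.
tan(true dip) = tan 10° / sin 55° = 0.2153
δ = arctan(0.2153) = 12.15°

12.1°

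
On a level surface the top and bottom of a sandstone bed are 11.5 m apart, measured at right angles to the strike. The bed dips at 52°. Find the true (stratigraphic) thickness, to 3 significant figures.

9.06 m

True thickness t = w · sin(dip) = 11.5 × sin 52°
t = 11.5 × 0.7880 = 9.062 m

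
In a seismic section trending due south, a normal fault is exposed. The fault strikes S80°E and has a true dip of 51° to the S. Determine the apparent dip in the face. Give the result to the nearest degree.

51°

The strike is S80°E and the section trends due south; the acute angle between them is β = 80°.
tan(apparent dip) = tan 51° · sin 80° = 1.2161
apparent dip = arctan 1.2161 = 50.57°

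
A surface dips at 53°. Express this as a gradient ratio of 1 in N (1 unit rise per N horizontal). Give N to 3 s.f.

1 : N means tan θ = 1/N, so N = 1/tan 53° = 1/1.3270

1 in 0.754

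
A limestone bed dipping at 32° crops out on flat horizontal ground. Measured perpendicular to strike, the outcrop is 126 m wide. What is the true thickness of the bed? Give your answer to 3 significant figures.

66.8 m

True thickness t = w · sin(dip) = 126 × sin 32°
t = 126 × 0.5299 = 66.770 m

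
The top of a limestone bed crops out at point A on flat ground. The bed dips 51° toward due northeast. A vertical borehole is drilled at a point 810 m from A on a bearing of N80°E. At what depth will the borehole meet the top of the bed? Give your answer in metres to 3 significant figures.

The hole lies 35° from the dip direction, so the down-dip offset is 810 × cos 35° = 663.51 m.
Depth = down-dip offset × tan(dip) = 663.51 × tan 51° = 663.51 × 1.2349
Depth = 819.37 m

819 m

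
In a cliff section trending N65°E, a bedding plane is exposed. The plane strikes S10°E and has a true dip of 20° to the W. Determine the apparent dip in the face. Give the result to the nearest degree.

19°

Angle between strike (S10°E) and section (N65°E): β = 75°.
tan(apparent dip) = tan 20° · sin 75° = 0.3516
apparent dip = arctan 0.3516 = 19.37°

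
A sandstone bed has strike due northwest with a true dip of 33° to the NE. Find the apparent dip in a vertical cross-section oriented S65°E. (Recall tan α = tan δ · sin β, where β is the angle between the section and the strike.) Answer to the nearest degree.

13°

The section lies 20° from the strike.
tan(apparent dip) = tan 33° · sin 20° = 0.2221
α = arctan(0.2221) = 12.52°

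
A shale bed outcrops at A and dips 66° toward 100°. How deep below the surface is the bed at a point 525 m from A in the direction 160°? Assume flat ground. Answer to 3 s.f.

590 m

The hole lies 60° from the dip direction, so the down-dip offset is 525 × cos 60° = 262.50 m.
Depth = down-dip offset × tan(dip) = 262.50 × tan 66° = 262.50 × 2.2460
Depth = 589.58 m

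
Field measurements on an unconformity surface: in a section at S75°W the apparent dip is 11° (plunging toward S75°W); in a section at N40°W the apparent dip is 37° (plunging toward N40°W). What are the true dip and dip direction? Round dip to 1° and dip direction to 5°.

Represent each trace as a vector plunging at its apparent dip toward its trend (east-north-up frame): v₁ = (-0.948, -0.254, -0.191), v₂ = (-0.513, 0.612, -0.602).
The plane normal is n = v₁ × v₂ ∝ (-0.270, 0.473, 0.711).
tan δ = √(n_x²+n_y²)/n_z = 0.544/0.711, so δ = 37.4°.
The horizontal component of n points toward azimuth atan2(n_x, n_y) = 330°, the dip direction.

true dip 37°, dip direction 330°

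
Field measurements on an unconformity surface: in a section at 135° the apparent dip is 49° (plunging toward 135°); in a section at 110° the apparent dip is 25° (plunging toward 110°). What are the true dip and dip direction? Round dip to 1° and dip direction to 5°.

Represent each trace as a vector plunging at its apparent dip toward its trend (east-north-up frame): v₁ = (0.464, -0.464, -0.755), v₂ = (0.852, -0.310, -0.423).
n = v₁ × v₂ = (-0.038, -0.447, 0.251) (taken with n_z > 0).
True dip = arccos(n_z / |n|) = arccos(0.4890) = 60.7°.
Dip direction = atan2(-0.038, -0.447) = 185° (azimuth of n's horizontal projection).

true dip 61°, dip direction 185°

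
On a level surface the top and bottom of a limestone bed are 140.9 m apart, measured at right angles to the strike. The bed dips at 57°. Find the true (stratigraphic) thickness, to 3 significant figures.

True thickness t = w · sin(dip) = 140.9 × sin 57°
t = 140.9 × 0.8387 = 118.169 m

118 m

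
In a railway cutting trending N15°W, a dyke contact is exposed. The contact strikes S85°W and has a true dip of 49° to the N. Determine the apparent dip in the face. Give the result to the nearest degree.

49°

The strike is S85°W and the section trends N15°W; the acute angle between them is β = 80°.
tan α = tan 49° × sin 80° = 1.1504 × 0.9848 = 1.1329
α = arctan(1.1329) = 48.57°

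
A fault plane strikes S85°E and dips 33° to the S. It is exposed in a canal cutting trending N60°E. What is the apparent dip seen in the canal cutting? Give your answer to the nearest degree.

The section lies 35° from the strike.
tan α = tan 33° × sin 35° = 0.6494 × 0.5736 = 0.3725
α = arctan(0.3725) = 20.43°

20°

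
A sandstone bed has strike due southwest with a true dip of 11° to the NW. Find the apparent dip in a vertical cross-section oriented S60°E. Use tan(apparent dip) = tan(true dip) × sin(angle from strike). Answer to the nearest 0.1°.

10.6°

Angle between strike (due southwest) and section (S60°E): β = 75°.
tan α = tan 11° × sin 75° = 0.1944 × 0.9659 = 0.1878
apparent dip = arctan 0.1878 = 10.63°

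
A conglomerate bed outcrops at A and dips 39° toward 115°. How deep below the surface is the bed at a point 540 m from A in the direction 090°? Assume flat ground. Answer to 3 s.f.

The hole lies 25° from the dip direction, so the down-dip offset is 540 × cos 25° = 489.41 m.
Depth = down-dip offset × tan(dip) = 489.41 × tan 39° = 489.41 × 0.8098
Depth = 396.31 m

396 m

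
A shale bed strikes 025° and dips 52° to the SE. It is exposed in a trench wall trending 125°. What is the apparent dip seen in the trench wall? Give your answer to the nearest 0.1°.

The strike is 025° and the section trends 125°; the acute angle between them is β = 80°.
tan(apparent dip) = tan 52° · sin 80° = 1.2605
α = arctan(1.2605) = 51.57°

51.6°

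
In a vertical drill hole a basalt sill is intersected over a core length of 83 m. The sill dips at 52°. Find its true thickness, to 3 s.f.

51.1 m

True thickness t = h · cos(dip) = 83 × cos 52°
t = 83 × 0.6157 = 51.100 m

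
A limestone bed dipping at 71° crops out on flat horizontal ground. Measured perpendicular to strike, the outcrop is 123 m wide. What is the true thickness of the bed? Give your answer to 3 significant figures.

True thickness t = w · sin(dip) = 123 × sin 71°
t = 123 × 0.9455 = 116.299 m

116 m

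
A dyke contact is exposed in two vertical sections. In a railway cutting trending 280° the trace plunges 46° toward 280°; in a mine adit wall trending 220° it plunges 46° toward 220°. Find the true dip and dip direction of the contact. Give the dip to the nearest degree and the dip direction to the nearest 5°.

Represent each trace as a vector plunging at its apparent dip toward its trend (east-north-up frame): v₁ = (-0.684, 0.121, -0.719), v₂ = (-0.447, -0.532, -0.719).
The plane normal is n = v₁ × v₂ ∝ (-0.470, -0.171, 0.418).
True dip = arccos(n_z / |n|) = arccos(0.6415) = 50.1°.
Dip direction = atan2(-0.470, -0.171) = 250° (azimuth of n's horizontal projection).

true dip 50°, dip direction 250°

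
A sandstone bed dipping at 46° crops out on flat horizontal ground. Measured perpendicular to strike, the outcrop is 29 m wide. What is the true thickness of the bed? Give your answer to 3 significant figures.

20.9 m

True thickness t = w · sin(dip) = 29 × sin 46°
t = 29 × 0.7193 = 20.861 m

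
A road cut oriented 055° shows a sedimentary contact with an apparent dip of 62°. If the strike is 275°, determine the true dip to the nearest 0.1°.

β = acute angle between strike 275° and section 055° = 40°.
tan(true dip) = tan 62° / sin 40° = 2.9259
true dip = arctan 2.9259 = 71.13°

71.1°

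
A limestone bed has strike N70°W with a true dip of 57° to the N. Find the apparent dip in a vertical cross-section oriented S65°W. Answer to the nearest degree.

47°

Angle between strike (N70°W) and section (S65°W): β = 45°.
tan α = tan 57° × sin 45° = 1.5399 × 0.7071 = 1.0888
α = arctan(1.0888) = 47.44°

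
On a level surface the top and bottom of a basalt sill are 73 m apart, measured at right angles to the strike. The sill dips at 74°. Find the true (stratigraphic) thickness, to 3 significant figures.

70.2 m

True thickness t = w · sin(dip) = 73 × sin 74°
t = 73 × 0.9613 = 70.172 m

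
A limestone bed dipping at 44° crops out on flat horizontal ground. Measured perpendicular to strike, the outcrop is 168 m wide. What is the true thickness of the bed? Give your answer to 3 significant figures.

True thickness t = w · sin(dip) = 168 × sin 44°
t = 168 × 0.6947 = 116.703 m

117 m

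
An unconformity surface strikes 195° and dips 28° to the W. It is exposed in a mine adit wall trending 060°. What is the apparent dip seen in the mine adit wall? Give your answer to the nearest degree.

The strike is 195° and the section trends 060°; the acute angle between them is β = 45°.
tan α = tan 28° × sin 45° = 0.5317 × 0.7071 = 0.3760
α = arctan(0.3760) = 20.61°

21°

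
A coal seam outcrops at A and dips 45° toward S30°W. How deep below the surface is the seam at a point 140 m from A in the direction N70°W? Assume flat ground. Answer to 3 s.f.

The hole lies 80° from the dip direction, so the down-dip offset is 140 × cos 80° = 24.31 m.
Depth = down-dip offset × tan(dip) = 24.31 × tan 45° = 24.31 × 1.0000
Depth = 24.31 m

24.3 m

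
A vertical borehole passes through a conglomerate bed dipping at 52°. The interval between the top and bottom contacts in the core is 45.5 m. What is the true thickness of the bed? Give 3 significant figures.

28.0 m

True thickness t = h · cos(dip) = 45.5 × cos 52°
t = 45.5 × 0.6157 = 28.013 m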